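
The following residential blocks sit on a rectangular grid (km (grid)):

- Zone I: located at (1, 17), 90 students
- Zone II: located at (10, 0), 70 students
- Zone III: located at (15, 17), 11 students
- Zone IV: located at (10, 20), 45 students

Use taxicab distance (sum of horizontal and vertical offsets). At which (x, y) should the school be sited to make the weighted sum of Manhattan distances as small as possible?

(10, 17)

Manhattan distance separates: Σwᵢ(|x−xᵢ|+|y−yᵢ|) = Σwᵢ|x−xᵢ| + Σwᵢ|y−yᵢ|, so x and y are optimised independently as 1-D weighted medians.
Total weight W = 216; half = 108.
x-coordinate, sorted with cumulative weight:
  x=1 (Zone I, w=90) cum 90
  x=10 (Zone II, w=70) cum 160  ← median
  x=10 (Zone IV, w=45) cum 205
  x=15 (Zone III, w=11) cum 216
⇒ x* = 10
y-coordinate, sorted with cumulative weight:
  y=0 (Zone II, w=70) cum 70
  y=17 (Zone I, w=90) cum 160  ← median
  y=17 (Zone III, w=11) cum 171
  y=20 (Zone IV, w=45) cum 216
⇒ y* = 17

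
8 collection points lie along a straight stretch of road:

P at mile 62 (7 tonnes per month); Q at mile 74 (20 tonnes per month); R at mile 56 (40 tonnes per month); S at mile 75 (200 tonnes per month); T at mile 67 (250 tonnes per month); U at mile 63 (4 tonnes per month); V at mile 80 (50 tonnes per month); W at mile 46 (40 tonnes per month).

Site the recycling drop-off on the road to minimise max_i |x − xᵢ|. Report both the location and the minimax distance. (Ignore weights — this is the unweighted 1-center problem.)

location 63, max distance 17

The 1-center on a line is the midpoint of the two extreme points: leftmost at 46, rightmost at 80.
Optimal location = (46 + 80)/2 = 63; maximum distance = (80 − 46)/2 = 17.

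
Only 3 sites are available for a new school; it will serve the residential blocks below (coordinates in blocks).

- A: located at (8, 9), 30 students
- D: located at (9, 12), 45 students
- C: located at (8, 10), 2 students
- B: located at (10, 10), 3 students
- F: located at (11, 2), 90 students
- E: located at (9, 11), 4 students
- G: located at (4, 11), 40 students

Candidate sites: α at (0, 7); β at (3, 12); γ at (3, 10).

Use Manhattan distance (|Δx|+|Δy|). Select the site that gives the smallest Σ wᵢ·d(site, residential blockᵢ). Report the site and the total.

Total weighted distance at each candidate:
  α (0, 7): total = 2803
  β (3, 12): total = 2279
  γ (3, 10): total = 2119
Minimum is at γ with total 2119 blocks.

γ, total 2119 blocks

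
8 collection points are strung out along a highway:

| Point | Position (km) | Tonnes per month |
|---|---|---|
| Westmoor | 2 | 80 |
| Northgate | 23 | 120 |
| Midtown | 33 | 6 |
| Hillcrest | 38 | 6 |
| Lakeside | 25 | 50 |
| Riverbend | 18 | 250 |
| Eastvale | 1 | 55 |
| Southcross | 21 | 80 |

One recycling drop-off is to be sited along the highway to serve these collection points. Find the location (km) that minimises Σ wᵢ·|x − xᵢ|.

x = 18

For a sum of weighted absolute distances on a line, the optimum is the weighted median (not the mean). Total weight W = 647; half-weight = 323.5.
Sort by position and accumulate weight:
  km 1 (Eastvale, w=55) → cum 55
  km 2 (Westmoor, w=80) → cum 135
  km 18 (Riverbend, w=250) → cum 385  ≥ 323.5 → median here
  km 21 (Southcross, w=80) → cum 465
  km 23 (Northgate, w=120) → cum 585
  km 25 (Lakeside, w=50) → cum 635
  km 33 (Midtown, w=6) → cum 641
  km 38 (Hillcrest, w=6) → cum 647
Optimal location: km 18.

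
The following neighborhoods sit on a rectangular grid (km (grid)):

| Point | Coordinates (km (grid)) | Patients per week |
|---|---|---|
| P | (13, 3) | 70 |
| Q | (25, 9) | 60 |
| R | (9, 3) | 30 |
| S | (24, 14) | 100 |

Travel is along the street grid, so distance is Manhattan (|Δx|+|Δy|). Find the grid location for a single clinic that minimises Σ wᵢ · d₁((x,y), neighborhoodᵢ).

(24, 9)

Manhattan distance separates: Σwᵢ(|x−xᵢ|+|y−yᵢ|) = Σwᵢ|x−xᵢ| + Σwᵢ|y−yᵢ|, so x and y are optimised independently as 1-D weighted medians.
Total weight W = 260; half = 130.
x-coordinate, sorted with cumulative weight:
  x=9 (R, w=30) cum 30
  x=13 (P, w=70) cum 100
  x=24 (S, w=100) cum 200  ← median
  x=25 (Q, w=60) cum 260
⇒ x* = 24
y-coordinate, sorted with cumulative weight:
  y=3 (P, w=70) cum 70
  y=3 (R, w=30) cum 100
  y=9 (Q, w=60) cum 160  ← median
  y=14 (S, w=100) cum 260
⇒ y* = 9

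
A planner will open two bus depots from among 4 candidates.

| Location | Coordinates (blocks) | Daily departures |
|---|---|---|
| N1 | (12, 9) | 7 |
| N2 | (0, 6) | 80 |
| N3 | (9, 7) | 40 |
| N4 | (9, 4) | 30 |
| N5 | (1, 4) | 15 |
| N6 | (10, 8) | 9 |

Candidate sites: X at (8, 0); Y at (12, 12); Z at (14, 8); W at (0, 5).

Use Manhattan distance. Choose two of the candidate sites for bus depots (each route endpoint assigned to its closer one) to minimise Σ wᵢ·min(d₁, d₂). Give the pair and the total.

{Z, W}, total 677

Evaluate every pair (each demand assigned to the nearer of the two):
  {Z, W}: total = 677
  {X, W}: total = 761
  {Y, W}: total = 805
  {X, Z}: total = 1732
  {X, Y}: total = 1830
  {Y, Z}: total = 2102
Best pair: {Z, W} with total 677.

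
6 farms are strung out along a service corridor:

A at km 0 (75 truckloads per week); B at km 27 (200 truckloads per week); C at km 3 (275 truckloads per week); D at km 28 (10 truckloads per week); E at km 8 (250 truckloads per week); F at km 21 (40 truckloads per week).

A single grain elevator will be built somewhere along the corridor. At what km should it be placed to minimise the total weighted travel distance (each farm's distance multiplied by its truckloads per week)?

For a sum of weighted absolute distances on a line, the optimum is the weighted median (not the mean). Total weight W = 850; half-weight = 425.
Sort by position and accumulate weight:
  km 0 (A, w=75) → cum 75
  km 3 (C, w=275) → cum 350
  km 8 (E, w=250) → cum 600  ≥ 425 → median here
  km 21 (F, w=40) → cum 640
  km 27 (B, w=200) → cum 840
  km 28 (D, w=10) → cum 850
Optimal location: km 8.

x = 8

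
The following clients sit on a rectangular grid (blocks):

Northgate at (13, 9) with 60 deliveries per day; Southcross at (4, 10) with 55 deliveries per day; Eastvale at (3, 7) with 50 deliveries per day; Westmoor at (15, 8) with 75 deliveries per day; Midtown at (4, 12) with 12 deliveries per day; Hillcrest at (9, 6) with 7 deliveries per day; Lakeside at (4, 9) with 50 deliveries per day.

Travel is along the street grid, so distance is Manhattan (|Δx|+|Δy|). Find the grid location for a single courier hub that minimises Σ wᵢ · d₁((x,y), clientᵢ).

Manhattan distance separates: Σwᵢ(|x−xᵢ|+|y−yᵢ|) = Σwᵢ|x−xᵢ| + Σwᵢ|y−yᵢ|, so x and y are optimised independently as 1-D weighted medians.
Total weight W = 309; half = 154.5.
x-coordinate, sorted with cumulative weight:
  x=3 (Eastvale, w=50) cum 50
  x=4 (Southcross, w=55) cum 105
  x=4 (Midtown, w=12) cum 117
  x=4 (Lakeside, w=50) cum 167  ← median
  x=9 (Hillcrest, w=7) cum 174
  x=13 (Northgate, w=60) cum 234
  x=15 (Westmoor, w=75) cum 309
⇒ x* = 4
y-coordinate, sorted with cumulative weight:
  y=6 (Hillcrest, w=7) cum 7
  y=7 (Eastvale, w=50) cum 57
  y=8 (Westmoor, w=75) cum 132
  y=9 (Northgate, w=60) cum 192  ← median
  y=9 (Lakeside, w=50) cum 242
  y=10 (Southcross, w=55) cum 297
  y=12 (Midtown, w=12) cum 309
⇒ y* = 9

(4, 9)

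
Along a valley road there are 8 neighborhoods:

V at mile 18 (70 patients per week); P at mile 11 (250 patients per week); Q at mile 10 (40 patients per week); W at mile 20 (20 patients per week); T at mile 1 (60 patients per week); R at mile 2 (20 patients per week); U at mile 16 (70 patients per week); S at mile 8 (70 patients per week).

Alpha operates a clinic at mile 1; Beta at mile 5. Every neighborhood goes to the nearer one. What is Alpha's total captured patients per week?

80

The indifferent point is the midpoint (1+5)/2 = 3; neighborhoods left of it (closer to Alpha at 1) go to Alpha, those right go to Beta.
  T at 1 (w=60) → Alpha
  R at 2 (w=20) → Alpha
  S at 8 (w=70) → Beta
  Q at 10 (w=40) → Beta
  P at 11 (w=250) → Beta
  U at 16 (w=70) → Beta
  V at 18 (w=70) → Beta
  W at 20 (w=20) → Beta
Alpha captures 80; Beta captures 520.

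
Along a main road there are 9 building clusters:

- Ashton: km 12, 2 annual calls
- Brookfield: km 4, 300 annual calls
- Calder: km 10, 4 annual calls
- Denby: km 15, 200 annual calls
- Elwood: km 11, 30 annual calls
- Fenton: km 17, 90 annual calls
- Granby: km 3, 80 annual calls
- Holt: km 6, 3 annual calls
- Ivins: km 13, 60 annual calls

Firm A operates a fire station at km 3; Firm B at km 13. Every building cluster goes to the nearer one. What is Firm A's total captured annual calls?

383

The indifferent point is the midpoint (3+13)/2 = 8; building clusters left of it (closer to Firm A at 3) go to Firm A, those right go to Firm B.
  Granby at 3 (w=80) → Firm A
  Brookfield at 4 (w=300) → Firm A
  Holt at 6 (w=3) → Firm A
  Calder at 10 (w=4) → Firm B
  Elwood at 11 (w=30) → Firm B
  Ashton at 12 (w=2) → Firm B
  Ivins at 13 (w=60) → Firm B
  Denby at 15 (w=200) → Firm B
  Fenton at 17 (w=90) → Firm B
Firm A captures 383; Firm B captures 386.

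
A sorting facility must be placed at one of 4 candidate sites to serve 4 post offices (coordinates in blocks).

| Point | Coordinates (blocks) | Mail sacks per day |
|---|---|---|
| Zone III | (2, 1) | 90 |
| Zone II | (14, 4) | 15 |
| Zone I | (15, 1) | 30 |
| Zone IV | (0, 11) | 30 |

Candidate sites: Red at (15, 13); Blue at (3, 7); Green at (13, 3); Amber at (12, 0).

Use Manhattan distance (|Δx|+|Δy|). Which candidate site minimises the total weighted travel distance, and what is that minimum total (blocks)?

Blue, total 1590 blocks

Total weighted distance at each candidate:
  Red (15, 13): total = 3270
  Blue (3, 7): total = 1590
  Green (13, 3): total = 1950
  Amber (12, 0): total = 1890
Minimum is at Blue with total 1590 blocks.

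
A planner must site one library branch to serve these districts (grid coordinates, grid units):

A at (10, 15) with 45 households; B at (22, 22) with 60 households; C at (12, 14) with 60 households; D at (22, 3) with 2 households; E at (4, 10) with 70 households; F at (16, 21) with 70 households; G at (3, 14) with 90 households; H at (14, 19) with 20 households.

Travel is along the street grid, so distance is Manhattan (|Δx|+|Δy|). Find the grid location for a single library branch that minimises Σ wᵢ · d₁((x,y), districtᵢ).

(12, 14)

Manhattan distance separates: Σwᵢ(|x−xᵢ|+|y−yᵢ|) = Σwᵢ|x−xᵢ| + Σwᵢ|y−yᵢ|, so x and y are optimised independently as 1-D weighted medians.
Total weight W = 417; half = 208.5.
x-coordinate, sorted with cumulative weight:
  x=3 (G, w=90) cum 90
  x=4 (E, w=70) cum 160
  x=10 (A, w=45) cum 205
  x=12 (C, w=60) cum 265  ← median
  x=14 (H, w=20) cum 285
  x=16 (F, w=70) cum 355
  x=22 (B, w=60) cum 415
  x=22 (D, w=2) cum 417
⇒ x* = 12
y-coordinate, sorted with cumulative weight:
  y=3 (D, w=2) cum 2
  y=10 (E, w=70) cum 72
  y=14 (C, w=60) cum 132
  y=14 (G, w=90) cum 222  ← median
  y=15 (A, w=45) cum 267
  y=19 (H, w=20) cum 287
  y=21 (F, w=70) cum 357
  y=22 (B, w=60) cum 417
⇒ y* = 14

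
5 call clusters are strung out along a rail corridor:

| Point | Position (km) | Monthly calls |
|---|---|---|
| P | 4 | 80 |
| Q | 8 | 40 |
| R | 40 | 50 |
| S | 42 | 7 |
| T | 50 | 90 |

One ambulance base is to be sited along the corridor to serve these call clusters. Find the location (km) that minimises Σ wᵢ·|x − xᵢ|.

x = 40

For a sum of weighted absolute distances on a line, the optimum is the weighted median (not the mean). Total weight W = 267; half-weight = 133.5.
Sort by position and accumulate weight:
  km 4 (P, w=80) → cum 80
  km 8 (Q, w=40) → cum 120
  km 40 (R, w=50) → cum 170  ≥ 133.5 → median here
  km 42 (S, w=7) → cum 177
  km 50 (T, w=90) → cum 267
Optimal location: km 40.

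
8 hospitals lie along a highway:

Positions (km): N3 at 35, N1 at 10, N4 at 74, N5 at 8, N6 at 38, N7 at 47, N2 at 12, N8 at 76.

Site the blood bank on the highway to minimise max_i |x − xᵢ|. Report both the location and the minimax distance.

location 42, max distance 34

The 1-center on a line is the midpoint of the two extreme points: leftmost at 8, rightmost at 76.
Optimal location = (8 + 76)/2 = 42; maximum distance = (76 − 8)/2 = 34.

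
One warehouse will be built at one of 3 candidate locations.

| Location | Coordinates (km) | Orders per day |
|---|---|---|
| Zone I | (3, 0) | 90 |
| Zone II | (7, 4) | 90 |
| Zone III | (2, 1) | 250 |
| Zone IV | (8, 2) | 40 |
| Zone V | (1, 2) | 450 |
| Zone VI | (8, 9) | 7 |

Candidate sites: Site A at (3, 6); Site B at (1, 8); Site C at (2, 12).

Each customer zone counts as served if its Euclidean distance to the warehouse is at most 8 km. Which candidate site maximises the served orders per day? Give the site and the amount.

Site A, covering 927

Coverage radius r = 8 km; a point is covered iff (Δx)²+(Δy)² ≤ 8² = 64.
  Site A (3, 6): covers {Zone I, Zone II, Zone III, Zone IV, Zone V, Zone VI} → 927
  Site B (1, 8): covers {Zone II, Zone III, Zone V, Zone VI} → 797
  Site C (2, 12): covers {Zone VI} → 7
Maximum coverage at Site A: 927 orders per day.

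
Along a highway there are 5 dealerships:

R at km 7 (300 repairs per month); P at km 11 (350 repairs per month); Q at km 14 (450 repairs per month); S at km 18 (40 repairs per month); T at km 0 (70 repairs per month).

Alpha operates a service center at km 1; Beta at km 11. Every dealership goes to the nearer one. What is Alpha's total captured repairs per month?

70

The indifferent point is the midpoint (1+11)/2 = 6; dealerships left of it (closer to Alpha at 1) go to Alpha, those right go to Beta.
  T at 0 (w=70) → Alpha
  R at 7 (w=300) → Beta
  P at 11 (w=350) → Beta
  Q at 14 (w=450) → Beta
  S at 18 (w=40) → Beta
Alpha captures 70; Beta captures 1140.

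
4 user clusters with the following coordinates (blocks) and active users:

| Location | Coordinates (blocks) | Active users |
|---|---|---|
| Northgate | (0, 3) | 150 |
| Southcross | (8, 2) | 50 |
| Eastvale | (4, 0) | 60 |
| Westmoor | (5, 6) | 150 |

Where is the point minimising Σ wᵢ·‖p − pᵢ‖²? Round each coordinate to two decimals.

The minimiser of Σwᵢ‖p−pᵢ‖² is the weighted centroid p* = (Σwᵢpᵢ)/(Σwᵢ).
Σwᵢ = 410.
Σwᵢxᵢ = 150·0 + 50·8 + 60·4 + 150·5 = 1390.
Σwᵢyᵢ = 150·3 + 50·2 + 60·0 + 150·6 = 1450.
x* = 1390/410 = 3.39, y* = 1450/410 = 3.54.

(3.39, 3.54)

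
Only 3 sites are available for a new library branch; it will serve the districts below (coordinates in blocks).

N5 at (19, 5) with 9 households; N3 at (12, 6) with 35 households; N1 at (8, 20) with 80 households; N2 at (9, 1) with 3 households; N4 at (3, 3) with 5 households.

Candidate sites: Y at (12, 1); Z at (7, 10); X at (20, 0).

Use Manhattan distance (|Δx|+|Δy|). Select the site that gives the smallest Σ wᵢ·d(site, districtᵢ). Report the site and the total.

Total weighted distance at each candidate:
  Y (12, 1): total = 2178
  Z (7, 10): total = 1436
  X (20, 0): total = 3240
Minimum is at Z with total 1436 blocks.

Z, total 1436 blocks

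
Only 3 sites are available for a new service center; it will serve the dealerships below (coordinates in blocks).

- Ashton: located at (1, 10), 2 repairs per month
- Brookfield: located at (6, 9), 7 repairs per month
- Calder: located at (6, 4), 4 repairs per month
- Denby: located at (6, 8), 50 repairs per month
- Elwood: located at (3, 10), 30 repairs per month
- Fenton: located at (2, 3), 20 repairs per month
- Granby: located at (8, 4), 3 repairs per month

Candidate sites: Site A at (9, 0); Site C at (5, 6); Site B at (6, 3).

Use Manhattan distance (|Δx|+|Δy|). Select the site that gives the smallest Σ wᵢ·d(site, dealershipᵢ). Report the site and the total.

Total weighted distance at each candidate:
  Site A (9, 0): total = 1393
  Site C (5, 6): total = 521
  Site B (6, 3): total = 709
Minimum is at Site C with total 521 blocks.

Site C, total 521 blocks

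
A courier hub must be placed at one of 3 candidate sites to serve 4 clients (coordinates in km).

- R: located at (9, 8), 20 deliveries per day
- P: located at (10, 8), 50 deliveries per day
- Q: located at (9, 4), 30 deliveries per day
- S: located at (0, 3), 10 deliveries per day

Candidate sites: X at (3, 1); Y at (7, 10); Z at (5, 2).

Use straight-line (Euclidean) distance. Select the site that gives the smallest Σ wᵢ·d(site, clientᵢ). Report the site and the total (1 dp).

Y, total 525.6 km

Total weighted distance at each candidate:
  X (3, 1): total = 916.7
  Y (7, 10): total = 525.6
  Z (5, 2): total = 719.9
Minimum is at Y with total 525.6 km.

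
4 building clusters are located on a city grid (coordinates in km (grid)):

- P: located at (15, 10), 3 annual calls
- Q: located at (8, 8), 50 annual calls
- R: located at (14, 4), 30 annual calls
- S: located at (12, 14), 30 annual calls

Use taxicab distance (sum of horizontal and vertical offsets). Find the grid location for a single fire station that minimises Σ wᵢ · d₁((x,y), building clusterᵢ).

Manhattan distance separates: Σwᵢ(|x−xᵢ|+|y−yᵢ|) = Σwᵢ|x−xᵢ| + Σwᵢ|y−yᵢ|, so x and y are optimised independently as 1-D weighted medians.
Total weight W = 113; half = 56.5.
x-coordinate, sorted with cumulative weight:
  x=8 (Q, w=50) cum 50
  x=12 (S, w=30) cum 80  ← median
  x=14 (R, w=30) cum 110
  x=15 (P, w=3) cum 113
⇒ x* = 12
y-coordinate, sorted with cumulative weight:
  y=4 (R, w=30) cum 30
  y=8 (Q, w=50) cum 80  ← median
  y=10 (P, w=3) cum 83
  y=14 (S, w=30) cum 113
⇒ y* = 8

(12, 8)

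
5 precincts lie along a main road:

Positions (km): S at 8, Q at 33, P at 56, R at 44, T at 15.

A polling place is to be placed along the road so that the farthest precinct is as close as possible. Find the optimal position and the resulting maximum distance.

The 1-center on a line is the midpoint of the two extreme points: leftmost at 8, rightmost at 56.
Optimal location = (8 + 56)/2 = 32; maximum distance = (56 − 8)/2 = 24.

location 32, max distance 24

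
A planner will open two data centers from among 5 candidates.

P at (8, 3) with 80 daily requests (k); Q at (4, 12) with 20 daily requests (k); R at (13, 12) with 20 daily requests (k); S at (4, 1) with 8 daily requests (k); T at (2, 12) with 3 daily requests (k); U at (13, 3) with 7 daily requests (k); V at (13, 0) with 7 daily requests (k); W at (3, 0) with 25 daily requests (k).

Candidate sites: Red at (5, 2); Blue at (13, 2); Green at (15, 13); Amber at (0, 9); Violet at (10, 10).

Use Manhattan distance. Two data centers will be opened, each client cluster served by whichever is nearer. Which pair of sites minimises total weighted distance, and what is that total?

Evaluate every pair (each demand assigned to the nearer of the two):
  {Red, Violet}: total = 859
  {Red, Green}: total = 888
  {Red, Blue}: total = 916
  {Red, Amber}: total = 1044
  {Blue, Violet}: total = 1171
  {Blue, Green}: total = 1223
  {Blue, Amber}: total = 1236
  {Amber, Violet}: total = 1532
  {Green, Violet}: total = 1676
  {Green, Amber}: total = 1920
Best pair: {Red, Violet} with total 859.

{Red, Violet}, total 859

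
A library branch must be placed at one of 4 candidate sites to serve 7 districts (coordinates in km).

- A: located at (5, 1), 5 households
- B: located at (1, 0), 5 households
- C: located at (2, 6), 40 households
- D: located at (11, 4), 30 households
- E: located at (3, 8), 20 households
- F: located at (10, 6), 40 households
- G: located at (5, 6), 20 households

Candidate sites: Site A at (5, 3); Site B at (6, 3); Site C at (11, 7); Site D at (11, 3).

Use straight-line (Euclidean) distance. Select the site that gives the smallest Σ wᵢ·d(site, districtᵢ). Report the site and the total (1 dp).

Site B, total 773.2 km

Total weighted distance at each candidate:
  Site A (5, 3): total = 788.1
  Site B (6, 3): total = 773.2
  Site C (11, 7): total = 895.1
  Site D (11, 3): total = 942.6
Minimum is at Site B with total 773.2 km.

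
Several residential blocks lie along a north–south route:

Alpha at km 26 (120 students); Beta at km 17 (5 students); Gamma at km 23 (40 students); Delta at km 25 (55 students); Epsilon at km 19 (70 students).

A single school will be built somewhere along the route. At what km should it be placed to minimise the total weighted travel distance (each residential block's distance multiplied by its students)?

For a sum of weighted absolute distances on a line, the optimum is the weighted median (not the mean). Total weight W = 290; half-weight = 145.
Sort by position and accumulate weight:
  km 17 (Beta, w=5) → cum 5
  km 19 (Epsilon, w=70) → cum 75
  km 23 (Gamma, w=40) → cum 115
  km 25 (Delta, w=55) → cum 170  ≥ 145 → median here
  km 26 (Alpha, w=120) → cum 290
Optimal location: km 25.

x = 25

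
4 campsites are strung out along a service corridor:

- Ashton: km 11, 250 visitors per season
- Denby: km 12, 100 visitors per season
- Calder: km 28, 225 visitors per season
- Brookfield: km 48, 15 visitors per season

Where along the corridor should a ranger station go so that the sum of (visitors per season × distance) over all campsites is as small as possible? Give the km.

For a sum of weighted absolute distances on a line, the optimum is the weighted median (not the mean). Total weight W = 590; half-weight = 295.
Sort by position and accumulate weight:
  km 11 (Ashton, w=250) → cum 250
  km 12 (Denby, w=100) → cum 350  ≥ 295 → median here
  km 28 (Calder, w=225) → cum 575
  km 48 (Brookfield, w=15) → cum 590
Optimal location: km 12.

x = 12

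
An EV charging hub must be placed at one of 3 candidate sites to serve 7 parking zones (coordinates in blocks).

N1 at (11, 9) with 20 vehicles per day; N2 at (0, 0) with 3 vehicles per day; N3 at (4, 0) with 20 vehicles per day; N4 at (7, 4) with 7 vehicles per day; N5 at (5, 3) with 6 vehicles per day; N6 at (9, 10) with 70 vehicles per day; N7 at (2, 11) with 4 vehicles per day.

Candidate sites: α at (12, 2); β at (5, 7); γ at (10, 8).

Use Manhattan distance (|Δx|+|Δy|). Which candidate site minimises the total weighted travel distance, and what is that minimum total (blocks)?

Total weighted distance at each candidate:
  α (12, 2): total = 1345
  β (5, 7): total = 933
  γ (10, 8): total = 737
Minimum is at γ with total 737 blocks.

γ, total 737 blocks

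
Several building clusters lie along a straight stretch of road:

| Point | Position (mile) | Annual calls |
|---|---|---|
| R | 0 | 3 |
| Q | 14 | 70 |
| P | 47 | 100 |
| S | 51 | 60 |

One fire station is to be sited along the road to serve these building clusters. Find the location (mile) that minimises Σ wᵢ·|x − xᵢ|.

x = 47

For a sum of weighted absolute distances on a line, the optimum is the weighted median (not the mean). Total weight W = 233; half-weight = 116.5.
Sort by position and accumulate weight:
  mile 0 (R, w=3) → cum 3
  mile 14 (Q, w=70) → cum 73
  mile 47 (P, w=100) → cum 173  ≥ 116.5 → median here
  mile 51 (S, w=60) → cum 233
Optimal location: mile 47.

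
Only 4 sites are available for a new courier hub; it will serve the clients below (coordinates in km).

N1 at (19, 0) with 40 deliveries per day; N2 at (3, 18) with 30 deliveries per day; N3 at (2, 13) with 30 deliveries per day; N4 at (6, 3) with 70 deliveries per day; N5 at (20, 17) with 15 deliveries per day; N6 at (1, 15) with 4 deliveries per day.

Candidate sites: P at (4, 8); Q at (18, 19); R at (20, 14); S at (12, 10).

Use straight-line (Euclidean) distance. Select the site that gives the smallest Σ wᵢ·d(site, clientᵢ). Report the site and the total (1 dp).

Total weighted distance at each candidate:
  P (4, 8): total = 1825.8
  Q (18, 19): total = 3237.0
  R (20, 14): total = 2993.6
  S (12, 10): total = 2015.9
Minimum is at P with total 1825.8 km.

P, total 1825.8 km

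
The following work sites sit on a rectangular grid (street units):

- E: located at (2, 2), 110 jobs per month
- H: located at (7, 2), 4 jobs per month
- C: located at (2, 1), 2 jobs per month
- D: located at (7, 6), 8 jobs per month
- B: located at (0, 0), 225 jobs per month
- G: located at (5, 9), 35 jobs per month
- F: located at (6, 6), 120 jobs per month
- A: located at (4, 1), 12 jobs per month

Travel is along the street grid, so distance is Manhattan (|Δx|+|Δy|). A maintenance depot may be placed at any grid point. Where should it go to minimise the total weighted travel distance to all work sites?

(2, 2)

Manhattan distance separates: Σwᵢ(|x−xᵢ|+|y−yᵢ|) = Σwᵢ|x−xᵢ| + Σwᵢ|y−yᵢ|, so x and y are optimised independently as 1-D weighted medians.
Total weight W = 516; half = 258.
x-coordinate, sorted with cumulative weight:
  x=0 (B, w=225) cum 225
  x=2 (E, w=110) cum 335  ← median
  x=2 (C, w=2) cum 337
  x=4 (A, w=12) cum 349
  x=5 (G, w=35) cum 384
  x=6 (F, w=120) cum 504
  x=7 (H, w=4) cum 508
  x=7 (D, w=8) cum 516
⇒ x* = 2
y-coordinate, sorted with cumulative weight:
  y=0 (B, w=225) cum 225
  y=1 (C, w=2) cum 227
  y=1 (A, w=12) cum 239
  y=2 (E, w=110) cum 349  ← median
  y=2 (H, w=4) cum 353
  y=6 (D, w=8) cum 361
  y=6 (F, w=120) cum 481
  y=9 (G, w=35) cum 516
⇒ y* = 2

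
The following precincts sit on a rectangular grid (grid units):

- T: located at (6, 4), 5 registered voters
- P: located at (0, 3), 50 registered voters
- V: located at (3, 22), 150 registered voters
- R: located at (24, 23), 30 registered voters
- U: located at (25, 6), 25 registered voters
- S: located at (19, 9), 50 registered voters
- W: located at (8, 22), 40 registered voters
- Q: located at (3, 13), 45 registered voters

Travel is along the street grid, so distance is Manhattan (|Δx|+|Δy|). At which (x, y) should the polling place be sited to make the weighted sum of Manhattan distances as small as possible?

Manhattan distance separates: Σwᵢ(|x−xᵢ|+|y−yᵢ|) = Σwᵢ|x−xᵢ| + Σwᵢ|y−yᵢ|, so x and y are optimised independently as 1-D weighted medians.
Total weight W = 395; half = 197.5.
x-coordinate, sorted with cumulative weight:
  x=0 (P, w=50) cum 50
  x=3 (V, w=150) cum 200  ← median
  x=3 (Q, w=45) cum 245
  x=6 (T, w=5) cum 250
  x=8 (W, w=40) cum 290
  x=19 (S, w=50) cum 340
  x=24 (R, w=30) cum 370
  x=25 (U, w=25) cum 395
⇒ x* = 3
y-coordinate, sorted with cumulative weight:
  y=3 (P, w=50) cum 50
  y=4 (T, w=5) cum 55
  y=6 (U, w=25) cum 80
  y=9 (S, w=50) cum 130
  y=13 (Q, w=45) cum 175
  y=22 (V, w=150) cum 325  ← median
  y=22 (W, w=40) cum 365
  y=23 (R, w=30) cum 395
⇒ y* = 22

(3, 22)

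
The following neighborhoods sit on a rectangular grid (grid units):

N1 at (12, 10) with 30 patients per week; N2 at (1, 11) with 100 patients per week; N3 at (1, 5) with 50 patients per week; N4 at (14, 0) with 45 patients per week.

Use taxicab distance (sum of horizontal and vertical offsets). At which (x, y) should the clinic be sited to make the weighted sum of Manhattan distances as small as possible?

(1, 10)

Manhattan distance separates: Σwᵢ(|x−xᵢ|+|y−yᵢ|) = Σwᵢ|x−xᵢ| + Σwᵢ|y−yᵢ|, so x and y are optimised independently as 1-D weighted medians.
Total weight W = 225; half = 112.5.
x-coordinate, sorted with cumulative weight:
  x=1 (N2, w=100) cum 100
  x=1 (N3, w=50) cum 150  ← median
  x=12 (N1, w=30) cum 180
  x=14 (N4, w=45) cum 225
⇒ x* = 1
y-coordinate, sorted with cumulative weight:
  y=0 (N4, w=45) cum 45
  y=5 (N3, w=50) cum 95
  y=10 (N1, w=30) cum 125  ← median
  y=11 (N2, w=100) cum 225
⇒ y* = 10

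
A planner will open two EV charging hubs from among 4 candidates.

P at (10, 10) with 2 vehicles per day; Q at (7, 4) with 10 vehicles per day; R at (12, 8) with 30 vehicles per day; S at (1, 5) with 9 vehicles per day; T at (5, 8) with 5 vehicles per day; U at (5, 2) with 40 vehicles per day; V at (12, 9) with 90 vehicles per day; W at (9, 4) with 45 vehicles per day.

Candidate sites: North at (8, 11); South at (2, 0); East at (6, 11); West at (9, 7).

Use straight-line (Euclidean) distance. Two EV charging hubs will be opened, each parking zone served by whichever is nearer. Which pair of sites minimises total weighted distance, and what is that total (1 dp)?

{South, West}, total 807.5

Evaluate every pair (each demand assigned to the nearer of the two):
  {South, West}: total = 807.5
  {East, West}: total = 939.0
  {North, West}: total = 945.9
  {North, South}: total = 1150.5
  {South, East}: total = 1391.4
  {North, East}: total = 1394.2
Best pair: {South, West} with total 807.5.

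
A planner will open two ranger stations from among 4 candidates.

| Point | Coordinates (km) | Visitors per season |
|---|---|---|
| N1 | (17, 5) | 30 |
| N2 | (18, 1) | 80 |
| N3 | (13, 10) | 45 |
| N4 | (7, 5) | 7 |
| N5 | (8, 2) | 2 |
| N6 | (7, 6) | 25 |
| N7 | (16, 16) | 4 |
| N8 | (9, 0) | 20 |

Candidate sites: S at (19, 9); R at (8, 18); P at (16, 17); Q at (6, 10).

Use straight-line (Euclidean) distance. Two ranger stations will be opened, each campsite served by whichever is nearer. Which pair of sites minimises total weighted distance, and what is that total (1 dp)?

Evaluate every pair (each demand assigned to the nearer of the two):
  {S, Q}: total = 1447.4
  {S, P}: total = 1749.8
  {S, R}: total = 1768.1
  {P, Q}: total = 2244.3
  {R, Q}: total = 2274.5
  {R, P}: total = 2782.8
Best pair: {S, Q} with total 1447.4.

{S, Q}, total 1447.4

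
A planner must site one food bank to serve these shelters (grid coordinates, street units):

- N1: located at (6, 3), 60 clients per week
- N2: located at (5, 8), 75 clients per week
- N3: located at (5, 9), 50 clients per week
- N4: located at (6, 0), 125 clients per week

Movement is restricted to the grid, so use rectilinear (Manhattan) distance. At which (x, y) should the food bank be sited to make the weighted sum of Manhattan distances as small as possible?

Manhattan distance separates: Σwᵢ(|x−xᵢ|+|y−yᵢ|) = Σwᵢ|x−xᵢ| + Σwᵢ|y−yᵢ|, so x and y are optimised independently as 1-D weighted medians.
Total weight W = 310; half = 155.
x-coordinate, sorted with cumulative weight:
  x=5 (N2, w=75) cum 75
  x=5 (N3, w=50) cum 125
  x=6 (N1, w=60) cum 185  ← median
  x=6 (N4, w=125) cum 310
⇒ x* = 6
y-coordinate, sorted with cumulative weight:
  y=0 (N4, w=125) cum 125
  y=3 (N1, w=60) cum 185  ← median
  y=8 (N2, w=75) cum 260
  y=9 (N3, w=50) cum 310
⇒ y* = 3

(6, 3)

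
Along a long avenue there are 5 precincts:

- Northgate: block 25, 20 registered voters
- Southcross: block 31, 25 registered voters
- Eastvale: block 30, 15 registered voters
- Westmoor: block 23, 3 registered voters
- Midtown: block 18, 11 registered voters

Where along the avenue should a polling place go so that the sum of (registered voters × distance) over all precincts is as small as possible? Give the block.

For a sum of weighted absolute distances on a line, the optimum is the weighted median (not the mean). Total weight W = 74; half-weight = 37.
Sort by position and accumulate weight:
  block 18 (Midtown, w=11) → cum 11
  block 23 (Westmoor, w=3) → cum 14
  block 25 (Northgate, w=20) → cum 34
  block 30 (Eastvale, w=15) → cum 49  ≥ 37 → median here
  block 31 (Southcross, w=25) → cum 74
Optimal location: block 30.

x = 30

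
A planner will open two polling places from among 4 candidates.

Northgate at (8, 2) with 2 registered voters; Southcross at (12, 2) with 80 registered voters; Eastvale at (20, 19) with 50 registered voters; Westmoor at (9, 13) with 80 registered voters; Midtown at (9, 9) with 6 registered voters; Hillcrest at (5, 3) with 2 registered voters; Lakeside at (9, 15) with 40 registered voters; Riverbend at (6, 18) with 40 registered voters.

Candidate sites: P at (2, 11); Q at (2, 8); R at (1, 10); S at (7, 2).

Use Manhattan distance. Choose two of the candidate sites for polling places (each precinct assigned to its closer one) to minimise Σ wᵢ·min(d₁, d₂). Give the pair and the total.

{P, S}, total 3362

Evaluate every pair (each demand assigned to the nearer of the two):
  {P, S}: total = 3362
  {R, S}: total = 3782
  {Q, S}: total = 3986
  {P, Q}: total = 4268
  {P, R}: total = 4526
  {Q, R}: total = 4688
Best pair: {P, S} with total 3362.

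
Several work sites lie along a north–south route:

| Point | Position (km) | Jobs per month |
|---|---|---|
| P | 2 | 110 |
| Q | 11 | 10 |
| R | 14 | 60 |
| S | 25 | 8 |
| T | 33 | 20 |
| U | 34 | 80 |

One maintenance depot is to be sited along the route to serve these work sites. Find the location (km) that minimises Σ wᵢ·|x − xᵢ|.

x = 14

For a sum of weighted absolute distances on a line, the optimum is the weighted median (not the mean). Total weight W = 288; half-weight = 144.
Sort by position and accumulate weight:
  km 2 (P, w=110) → cum 110
  km 11 (Q, w=10) → cum 120
  km 14 (R, w=60) → cum 180  ≥ 144 → median here
  km 25 (S, w=8) → cum 188
  km 33 (T, w=20) → cum 208
  km 34 (U, w=80) → cum 288
Optimal location: km 14.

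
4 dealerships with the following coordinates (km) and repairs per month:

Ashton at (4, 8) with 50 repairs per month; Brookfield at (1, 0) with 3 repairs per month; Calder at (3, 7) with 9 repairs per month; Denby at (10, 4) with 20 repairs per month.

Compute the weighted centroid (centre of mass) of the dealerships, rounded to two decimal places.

(5.24, 6.62)

The minimiser of Σwᵢ‖p−pᵢ‖² is the weighted centroid p* = (Σwᵢpᵢ)/(Σwᵢ).
Σwᵢ = 82.
Σwᵢxᵢ = 50·4 + 3·1 + 9·3 + 20·10 = 430.
Σwᵢyᵢ = 50·8 + 3·0 + 9·7 + 20·4 = 543.
x* = 430/82 = 5.24, y* = 543/82 = 6.62.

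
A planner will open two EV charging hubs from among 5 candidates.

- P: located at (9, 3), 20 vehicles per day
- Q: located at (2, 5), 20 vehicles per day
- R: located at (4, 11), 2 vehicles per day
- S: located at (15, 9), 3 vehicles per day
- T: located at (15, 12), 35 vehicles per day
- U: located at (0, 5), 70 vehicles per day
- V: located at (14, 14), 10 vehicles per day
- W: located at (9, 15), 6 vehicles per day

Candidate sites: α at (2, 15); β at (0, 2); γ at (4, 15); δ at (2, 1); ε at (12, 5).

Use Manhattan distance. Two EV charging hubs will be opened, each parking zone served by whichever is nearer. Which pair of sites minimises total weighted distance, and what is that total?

Evaluate every pair (each demand assigned to the nearer of the two):
  {β, ε}: total = 995
  {δ, ε}: total = 1183
  {β, γ}: total = 1199
  {α, β}: total = 1311
  {γ, δ}: total = 1369
  {α, δ}: total = 1481
  {γ, ε}: total = 1659
  {α, ε}: total = 1675
  {β, δ}: total = 1773
  {α, γ}: total = 2069
Best pair: {β, ε} with total 995.

{β, ε}, total 995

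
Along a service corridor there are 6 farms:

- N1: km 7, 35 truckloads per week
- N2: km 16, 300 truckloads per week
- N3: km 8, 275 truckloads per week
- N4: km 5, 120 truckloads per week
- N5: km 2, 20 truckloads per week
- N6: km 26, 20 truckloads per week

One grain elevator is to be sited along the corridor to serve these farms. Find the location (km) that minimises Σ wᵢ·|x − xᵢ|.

x = 8

For a sum of weighted absolute distances on a line, the optimum is the weighted median (not the mean). Total weight W = 770; half-weight = 385.
Sort by position and accumulate weight:
  km 2 (N5, w=20) → cum 20
  km 5 (N4, w=120) → cum 140
  km 7 (N1, w=35) → cum 175
  km 8 (N3, w=275) → cum 450  ≥ 385 → median here
  km 16 (N2, w=300) → cum 750
  km 26 (N6, w=20) → cum 770
Optimal location: km 8.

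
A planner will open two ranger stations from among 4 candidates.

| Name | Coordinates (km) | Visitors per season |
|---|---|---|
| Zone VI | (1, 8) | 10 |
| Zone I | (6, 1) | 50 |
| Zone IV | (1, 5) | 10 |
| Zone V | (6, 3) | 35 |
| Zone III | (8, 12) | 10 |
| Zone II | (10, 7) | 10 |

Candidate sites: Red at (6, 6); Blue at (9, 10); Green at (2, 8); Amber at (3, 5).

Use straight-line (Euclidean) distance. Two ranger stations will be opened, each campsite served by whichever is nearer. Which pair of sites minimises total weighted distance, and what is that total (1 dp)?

Evaluate every pair (each demand assigned to the nearer of the two):
  {Blue, Amber}: total = 486.2
  {Red, Green}: total = 501.1
  {Red, Blue}: total = 513.8
  {Red, Amber}: total = 515.5
  {Green, Amber}: total = 551.1
  {Blue, Green}: total = 722.8
Best pair: {Blue, Amber} with total 486.2.

{Blue, Amber}, total 486.2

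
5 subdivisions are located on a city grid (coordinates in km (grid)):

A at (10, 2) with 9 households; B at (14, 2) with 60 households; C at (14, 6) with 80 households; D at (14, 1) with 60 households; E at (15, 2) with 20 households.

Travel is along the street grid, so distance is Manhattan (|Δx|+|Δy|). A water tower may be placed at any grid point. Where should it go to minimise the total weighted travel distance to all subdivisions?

Manhattan distance separates: Σwᵢ(|x−xᵢ|+|y−yᵢ|) = Σwᵢ|x−xᵢ| + Σwᵢ|y−yᵢ|, so x and y are optimised independently as 1-D weighted medians.
Total weight W = 229; half = 114.5.
x-coordinate, sorted with cumulative weight:
  x=10 (A, w=9) cum 9
  x=14 (B, w=60) cum 69
  x=14 (C, w=80) cum 149  ← median
  x=14 (D, w=60) cum 209
  x=15 (E, w=20) cum 229
⇒ x* = 14
y-coordinate, sorted with cumulative weight:
  y=1 (D, w=60) cum 60
  y=2 (A, w=9) cum 69
  y=2 (B, w=60) cum 129  ← median
  y=2 (E, w=20) cum 149
  y=6 (C, w=80) cum 229
⇒ y* = 2

(14, 2)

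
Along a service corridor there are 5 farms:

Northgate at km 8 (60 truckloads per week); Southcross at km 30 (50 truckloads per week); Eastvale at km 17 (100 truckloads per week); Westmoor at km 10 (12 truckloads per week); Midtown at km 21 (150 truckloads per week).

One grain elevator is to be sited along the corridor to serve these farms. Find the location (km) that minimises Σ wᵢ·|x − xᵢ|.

For a sum of weighted absolute distances on a line, the optimum is the weighted median (not the mean). Total weight W = 372; half-weight = 186.
Sort by position and accumulate weight:
  km 8 (Northgate, w=60) → cum 60
  km 10 (Westmoor, w=12) → cum 72
  km 17 (Eastvale, w=100) → cum 172
  km 21 (Midtown, w=150) → cum 322  ≥ 186 → median here
  km 30 (Southcross, w=50) → cum 372
Optimal location: km 21.

x = 21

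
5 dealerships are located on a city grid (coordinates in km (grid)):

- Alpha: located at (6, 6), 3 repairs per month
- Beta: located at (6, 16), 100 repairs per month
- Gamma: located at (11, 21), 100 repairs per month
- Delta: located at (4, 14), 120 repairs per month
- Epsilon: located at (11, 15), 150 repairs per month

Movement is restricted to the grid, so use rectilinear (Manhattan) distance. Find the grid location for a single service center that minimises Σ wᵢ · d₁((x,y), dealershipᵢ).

Manhattan distance separates: Σwᵢ(|x−xᵢ|+|y−yᵢ|) = Σwᵢ|x−xᵢ| + Σwᵢ|y−yᵢ|, so x and y are optimised independently as 1-D weighted medians.
Total weight W = 473; half = 236.5.
x-coordinate, sorted with cumulative weight:
  x=4 (Delta, w=120) cum 120
  x=6 (Alpha, w=3) cum 123
  x=6 (Beta, w=100) cum 223
  x=11 (Gamma, w=100) cum 323  ← median
  x=11 (Epsilon, w=150) cum 473
⇒ x* = 11
y-coordinate, sorted with cumulative weight:
  y=6 (Alpha, w=3) cum 3
  y=14 (Delta, w=120) cum 123
  y=15 (Epsilon, w=150) cum 273  ← median
  y=16 (Beta, w=100) cum 373
  y=21 (Gamma, w=100) cum 473
⇒ y* = 15

(11, 15)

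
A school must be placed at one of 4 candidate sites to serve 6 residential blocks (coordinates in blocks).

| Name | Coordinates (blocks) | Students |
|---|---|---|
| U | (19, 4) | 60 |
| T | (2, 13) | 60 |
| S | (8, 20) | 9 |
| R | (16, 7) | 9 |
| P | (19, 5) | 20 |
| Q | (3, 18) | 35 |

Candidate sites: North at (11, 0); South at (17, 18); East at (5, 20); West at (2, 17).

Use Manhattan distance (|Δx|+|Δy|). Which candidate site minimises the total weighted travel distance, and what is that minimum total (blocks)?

Total weighted distance at each candidate:
  North (11, 0): total = 3525
  South (17, 18): total = 3157
  East (5, 20): total = 3363
  West (2, 17): total = 2987
Minimum is at West with total 2987 blocks.

West, total 2987 blocks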